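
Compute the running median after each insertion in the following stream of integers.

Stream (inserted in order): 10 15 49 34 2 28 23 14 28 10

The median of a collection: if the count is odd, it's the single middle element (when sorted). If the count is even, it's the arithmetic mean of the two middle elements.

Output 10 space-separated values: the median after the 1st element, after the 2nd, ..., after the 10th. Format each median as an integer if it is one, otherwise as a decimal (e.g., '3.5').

Step 1: insert 10 -> lo=[10] (size 1, max 10) hi=[] (size 0) -> median=10
Step 2: insert 15 -> lo=[10] (size 1, max 10) hi=[15] (size 1, min 15) -> median=12.5
Step 3: insert 49 -> lo=[10, 15] (size 2, max 15) hi=[49] (size 1, min 49) -> median=15
Step 4: insert 34 -> lo=[10, 15] (size 2, max 15) hi=[34, 49] (size 2, min 34) -> median=24.5
Step 5: insert 2 -> lo=[2, 10, 15] (size 3, max 15) hi=[34, 49] (size 2, min 34) -> median=15
Step 6: insert 28 -> lo=[2, 10, 15] (size 3, max 15) hi=[28, 34, 49] (size 3, min 28) -> median=21.5
Step 7: insert 23 -> lo=[2, 10, 15, 23] (size 4, max 23) hi=[28, 34, 49] (size 3, min 28) -> median=23
Step 8: insert 14 -> lo=[2, 10, 14, 15] (size 4, max 15) hi=[23, 28, 34, 49] (size 4, min 23) -> median=19
Step 9: insert 28 -> lo=[2, 10, 14, 15, 23] (size 5, max 23) hi=[28, 28, 34, 49] (size 4, min 28) -> median=23
Step 10: insert 10 -> lo=[2, 10, 10, 14, 15] (size 5, max 15) hi=[23, 28, 28, 34, 49] (size 5, min 23) -> median=19

Answer: 10 12.5 15 24.5 15 21.5 23 19 23 19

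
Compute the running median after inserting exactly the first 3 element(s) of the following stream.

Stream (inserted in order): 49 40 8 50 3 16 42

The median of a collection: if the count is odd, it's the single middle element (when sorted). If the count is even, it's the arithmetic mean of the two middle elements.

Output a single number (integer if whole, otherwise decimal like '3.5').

Answer: 40

Derivation:
Step 1: insert 49 -> lo=[49] (size 1, max 49) hi=[] (size 0) -> median=49
Step 2: insert 40 -> lo=[40] (size 1, max 40) hi=[49] (size 1, min 49) -> median=44.5
Step 3: insert 8 -> lo=[8, 40] (size 2, max 40) hi=[49] (size 1, min 49) -> median=40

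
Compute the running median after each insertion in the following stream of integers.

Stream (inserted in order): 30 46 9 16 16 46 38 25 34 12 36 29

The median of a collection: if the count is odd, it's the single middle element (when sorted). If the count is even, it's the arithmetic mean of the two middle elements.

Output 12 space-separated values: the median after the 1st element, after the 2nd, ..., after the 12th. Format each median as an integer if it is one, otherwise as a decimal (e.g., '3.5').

Answer: 30 38 30 23 16 23 30 27.5 30 27.5 30 29.5

Derivation:
Step 1: insert 30 -> lo=[30] (size 1, max 30) hi=[] (size 0) -> median=30
Step 2: insert 46 -> lo=[30] (size 1, max 30) hi=[46] (size 1, min 46) -> median=38
Step 3: insert 9 -> lo=[9, 30] (size 2, max 30) hi=[46] (size 1, min 46) -> median=30
Step 4: insert 16 -> lo=[9, 16] (size 2, max 16) hi=[30, 46] (size 2, min 30) -> median=23
Step 5: insert 16 -> lo=[9, 16, 16] (size 3, max 16) hi=[30, 46] (size 2, min 30) -> median=16
Step 6: insert 46 -> lo=[9, 16, 16] (size 3, max 16) hi=[30, 46, 46] (size 3, min 30) -> median=23
Step 7: insert 38 -> lo=[9, 16, 16, 30] (size 4, max 30) hi=[38, 46, 46] (size 3, min 38) -> median=30
Step 8: insert 25 -> lo=[9, 16, 16, 25] (size 4, max 25) hi=[30, 38, 46, 46] (size 4, min 30) -> median=27.5
Step 9: insert 34 -> lo=[9, 16, 16, 25, 30] (size 5, max 30) hi=[34, 38, 46, 46] (size 4, min 34) -> median=30
Step 10: insert 12 -> lo=[9, 12, 16, 16, 25] (size 5, max 25) hi=[30, 34, 38, 46, 46] (size 5, min 30) -> median=27.5
Step 11: insert 36 -> lo=[9, 12, 16, 16, 25, 30] (size 6, max 30) hi=[34, 36, 38, 46, 46] (size 5, min 34) -> median=30
Step 12: insert 29 -> lo=[9, 12, 16, 16, 25, 29] (size 6, max 29) hi=[30, 34, 36, 38, 46, 46] (size 6, min 30) -> median=29.5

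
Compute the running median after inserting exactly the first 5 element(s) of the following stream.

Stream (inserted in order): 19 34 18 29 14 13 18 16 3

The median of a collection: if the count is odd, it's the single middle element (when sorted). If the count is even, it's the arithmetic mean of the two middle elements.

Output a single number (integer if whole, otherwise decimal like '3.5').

Step 1: insert 19 -> lo=[19] (size 1, max 19) hi=[] (size 0) -> median=19
Step 2: insert 34 -> lo=[19] (size 1, max 19) hi=[34] (size 1, min 34) -> median=26.5
Step 3: insert 18 -> lo=[18, 19] (size 2, max 19) hi=[34] (size 1, min 34) -> median=19
Step 4: insert 29 -> lo=[18, 19] (size 2, max 19) hi=[29, 34] (size 2, min 29) -> median=24
Step 5: insert 14 -> lo=[14, 18, 19] (size 3, max 19) hi=[29, 34] (size 2, min 29) -> median=19

Answer: 19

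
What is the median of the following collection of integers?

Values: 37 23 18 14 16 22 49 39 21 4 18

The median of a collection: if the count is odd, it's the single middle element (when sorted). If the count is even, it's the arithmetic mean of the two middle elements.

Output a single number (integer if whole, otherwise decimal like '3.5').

Step 1: insert 37 -> lo=[37] (size 1, max 37) hi=[] (size 0) -> median=37
Step 2: insert 23 -> lo=[23] (size 1, max 23) hi=[37] (size 1, min 37) -> median=30
Step 3: insert 18 -> lo=[18, 23] (size 2, max 23) hi=[37] (size 1, min 37) -> median=23
Step 4: insert 14 -> lo=[14, 18] (size 2, max 18) hi=[23, 37] (size 2, min 23) -> median=20.5
Step 5: insert 16 -> lo=[14, 16, 18] (size 3, max 18) hi=[23, 37] (size 2, min 23) -> median=18
Step 6: insert 22 -> lo=[14, 16, 18] (size 3, max 18) hi=[22, 23, 37] (size 3, min 22) -> median=20
Step 7: insert 49 -> lo=[14, 16, 18, 22] (size 4, max 22) hi=[23, 37, 49] (size 3, min 23) -> median=22
Step 8: insert 39 -> lo=[14, 16, 18, 22] (size 4, max 22) hi=[23, 37, 39, 49] (size 4, min 23) -> median=22.5
Step 9: insert 21 -> lo=[14, 16, 18, 21, 22] (size 5, max 22) hi=[23, 37, 39, 49] (size 4, min 23) -> median=22
Step 10: insert 4 -> lo=[4, 14, 16, 18, 21] (size 5, max 21) hi=[22, 23, 37, 39, 49] (size 5, min 22) -> median=21.5
Step 11: insert 18 -> lo=[4, 14, 16, 18, 18, 21] (size 6, max 21) hi=[22, 23, 37, 39, 49] (size 5, min 22) -> median=21

Answer: 21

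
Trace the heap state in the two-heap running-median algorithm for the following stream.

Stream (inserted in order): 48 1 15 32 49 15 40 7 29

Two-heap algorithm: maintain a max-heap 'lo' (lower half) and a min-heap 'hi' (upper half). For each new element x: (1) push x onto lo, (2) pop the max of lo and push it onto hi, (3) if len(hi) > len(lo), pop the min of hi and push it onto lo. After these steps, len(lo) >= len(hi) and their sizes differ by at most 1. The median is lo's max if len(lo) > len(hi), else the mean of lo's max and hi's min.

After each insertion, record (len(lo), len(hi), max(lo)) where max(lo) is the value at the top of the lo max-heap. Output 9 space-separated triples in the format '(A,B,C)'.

Step 1: insert 48 -> lo=[48] hi=[] -> (len(lo)=1, len(hi)=0, max(lo)=48)
Step 2: insert 1 -> lo=[1] hi=[48] -> (len(lo)=1, len(hi)=1, max(lo)=1)
Step 3: insert 15 -> lo=[1, 15] hi=[48] -> (len(lo)=2, len(hi)=1, max(lo)=15)
Step 4: insert 32 -> lo=[1, 15] hi=[32, 48] -> (len(lo)=2, len(hi)=2, max(lo)=15)
Step 5: insert 49 -> lo=[1, 15, 32] hi=[48, 49] -> (len(lo)=3, len(hi)=2, max(lo)=32)
Step 6: insert 15 -> lo=[1, 15, 15] hi=[32, 48, 49] -> (len(lo)=3, len(hi)=3, max(lo)=15)
Step 7: insert 40 -> lo=[1, 15, 15, 32] hi=[40, 48, 49] -> (len(lo)=4, len(hi)=3, max(lo)=32)
Step 8: insert 7 -> lo=[1, 7, 15, 15] hi=[32, 40, 48, 49] -> (len(lo)=4, len(hi)=4, max(lo)=15)
Step 9: insert 29 -> lo=[1, 7, 15, 15, 29] hi=[32, 40, 48, 49] -> (len(lo)=5, len(hi)=4, max(lo)=29)

Answer: (1,0,48) (1,1,1) (2,1,15) (2,2,15) (3,2,32) (3,3,15) (4,3,32) (4,4,15) (5,4,29)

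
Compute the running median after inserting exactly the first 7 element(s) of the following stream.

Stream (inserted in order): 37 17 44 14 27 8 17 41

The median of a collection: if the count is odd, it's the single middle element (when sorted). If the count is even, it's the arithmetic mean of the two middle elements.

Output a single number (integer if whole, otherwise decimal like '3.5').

Answer: 17

Derivation:
Step 1: insert 37 -> lo=[37] (size 1, max 37) hi=[] (size 0) -> median=37
Step 2: insert 17 -> lo=[17] (size 1, max 17) hi=[37] (size 1, min 37) -> median=27
Step 3: insert 44 -> lo=[17, 37] (size 2, max 37) hi=[44] (size 1, min 44) -> median=37
Step 4: insert 14 -> lo=[14, 17] (size 2, max 17) hi=[37, 44] (size 2, min 37) -> median=27
Step 5: insert 27 -> lo=[14, 17, 27] (size 3, max 27) hi=[37, 44] (size 2, min 37) -> median=27
Step 6: insert 8 -> lo=[8, 14, 17] (size 3, max 17) hi=[27, 37, 44] (size 3, min 27) -> median=22
Step 7: insert 17 -> lo=[8, 14, 17, 17] (size 4, max 17) hi=[27, 37, 44] (size 3, min 27) -> median=17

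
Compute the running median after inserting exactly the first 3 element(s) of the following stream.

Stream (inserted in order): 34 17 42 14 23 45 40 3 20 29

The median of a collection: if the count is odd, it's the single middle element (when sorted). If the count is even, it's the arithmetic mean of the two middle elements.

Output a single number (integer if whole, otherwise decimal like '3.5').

Step 1: insert 34 -> lo=[34] (size 1, max 34) hi=[] (size 0) -> median=34
Step 2: insert 17 -> lo=[17] (size 1, max 17) hi=[34] (size 1, min 34) -> median=25.5
Step 3: insert 42 -> lo=[17, 34] (size 2, max 34) hi=[42] (size 1, min 42) -> median=34

Answer: 34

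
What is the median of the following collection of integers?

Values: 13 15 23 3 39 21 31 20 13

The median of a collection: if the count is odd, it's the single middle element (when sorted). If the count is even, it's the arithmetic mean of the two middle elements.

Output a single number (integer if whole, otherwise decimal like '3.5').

Step 1: insert 13 -> lo=[13] (size 1, max 13) hi=[] (size 0) -> median=13
Step 2: insert 15 -> lo=[13] (size 1, max 13) hi=[15] (size 1, min 15) -> median=14
Step 3: insert 23 -> lo=[13, 15] (size 2, max 15) hi=[23] (size 1, min 23) -> median=15
Step 4: insert 3 -> lo=[3, 13] (size 2, max 13) hi=[15, 23] (size 2, min 15) -> median=14
Step 5: insert 39 -> lo=[3, 13, 15] (size 3, max 15) hi=[23, 39] (size 2, min 23) -> median=15
Step 6: insert 21 -> lo=[3, 13, 15] (size 3, max 15) hi=[21, 23, 39] (size 3, min 21) -> median=18
Step 7: insert 31 -> lo=[3, 13, 15, 21] (size 4, max 21) hi=[23, 31, 39] (size 3, min 23) -> median=21
Step 8: insert 20 -> lo=[3, 13, 15, 20] (size 4, max 20) hi=[21, 23, 31, 39] (size 4, min 21) -> median=20.5
Step 9: insert 13 -> lo=[3, 13, 13, 15, 20] (size 5, max 20) hi=[21, 23, 31, 39] (size 4, min 21) -> median=20

Answer: 20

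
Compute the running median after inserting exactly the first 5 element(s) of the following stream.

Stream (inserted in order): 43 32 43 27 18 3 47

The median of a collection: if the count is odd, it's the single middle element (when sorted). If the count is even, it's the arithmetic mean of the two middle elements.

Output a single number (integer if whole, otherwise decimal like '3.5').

Answer: 32

Derivation:
Step 1: insert 43 -> lo=[43] (size 1, max 43) hi=[] (size 0) -> median=43
Step 2: insert 32 -> lo=[32] (size 1, max 32) hi=[43] (size 1, min 43) -> median=37.5
Step 3: insert 43 -> lo=[32, 43] (size 2, max 43) hi=[43] (size 1, min 43) -> median=43
Step 4: insert 27 -> lo=[27, 32] (size 2, max 32) hi=[43, 43] (size 2, min 43) -> median=37.5
Step 5: insert 18 -> lo=[18, 27, 32] (size 3, max 32) hi=[43, 43] (size 2, min 43) -> median=32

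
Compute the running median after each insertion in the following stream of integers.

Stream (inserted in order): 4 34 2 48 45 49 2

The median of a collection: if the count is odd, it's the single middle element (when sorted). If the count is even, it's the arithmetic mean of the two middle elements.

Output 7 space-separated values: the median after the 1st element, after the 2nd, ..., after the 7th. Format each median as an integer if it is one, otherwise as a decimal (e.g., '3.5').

Step 1: insert 4 -> lo=[4] (size 1, max 4) hi=[] (size 0) -> median=4
Step 2: insert 34 -> lo=[4] (size 1, max 4) hi=[34] (size 1, min 34) -> median=19
Step 3: insert 2 -> lo=[2, 4] (size 2, max 4) hi=[34] (size 1, min 34) -> median=4
Step 4: insert 48 -> lo=[2, 4] (size 2, max 4) hi=[34, 48] (size 2, min 34) -> median=19
Step 5: insert 45 -> lo=[2, 4, 34] (size 3, max 34) hi=[45, 48] (size 2, min 45) -> median=34
Step 6: insert 49 -> lo=[2, 4, 34] (size 3, max 34) hi=[45, 48, 49] (size 3, min 45) -> median=39.5
Step 7: insert 2 -> lo=[2, 2, 4, 34] (size 4, max 34) hi=[45, 48, 49] (size 3, min 45) -> median=34

Answer: 4 19 4 19 34 39.5 34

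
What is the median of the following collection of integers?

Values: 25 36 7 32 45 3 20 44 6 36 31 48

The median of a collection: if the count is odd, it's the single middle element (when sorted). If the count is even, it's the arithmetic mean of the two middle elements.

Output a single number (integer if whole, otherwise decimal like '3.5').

Step 1: insert 25 -> lo=[25] (size 1, max 25) hi=[] (size 0) -> median=25
Step 2: insert 36 -> lo=[25] (size 1, max 25) hi=[36] (size 1, min 36) -> median=30.5
Step 3: insert 7 -> lo=[7, 25] (size 2, max 25) hi=[36] (size 1, min 36) -> median=25
Step 4: insert 32 -> lo=[7, 25] (size 2, max 25) hi=[32, 36] (size 2, min 32) -> median=28.5
Step 5: insert 45 -> lo=[7, 25, 32] (size 3, max 32) hi=[36, 45] (size 2, min 36) -> median=32
Step 6: insert 3 -> lo=[3, 7, 25] (size 3, max 25) hi=[32, 36, 45] (size 3, min 32) -> median=28.5
Step 7: insert 20 -> lo=[3, 7, 20, 25] (size 4, max 25) hi=[32, 36, 45] (size 3, min 32) -> median=25
Step 8: insert 44 -> lo=[3, 7, 20, 25] (size 4, max 25) hi=[32, 36, 44, 45] (size 4, min 32) -> median=28.5
Step 9: insert 6 -> lo=[3, 6, 7, 20, 25] (size 5, max 25) hi=[32, 36, 44, 45] (size 4, min 32) -> median=25
Step 10: insert 36 -> lo=[3, 6, 7, 20, 25] (size 5, max 25) hi=[32, 36, 36, 44, 45] (size 5, min 32) -> median=28.5
Step 11: insert 31 -> lo=[3, 6, 7, 20, 25, 31] (size 6, max 31) hi=[32, 36, 36, 44, 45] (size 5, min 32) -> median=31
Step 12: insert 48 -> lo=[3, 6, 7, 20, 25, 31] (size 6, max 31) hi=[32, 36, 36, 44, 45, 48] (size 6, min 32) -> median=31.5

Answer: 31.5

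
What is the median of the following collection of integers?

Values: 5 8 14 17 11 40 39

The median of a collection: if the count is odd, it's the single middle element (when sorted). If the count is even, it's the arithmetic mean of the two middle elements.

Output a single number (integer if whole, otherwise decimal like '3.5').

Answer: 14

Derivation:
Step 1: insert 5 -> lo=[5] (size 1, max 5) hi=[] (size 0) -> median=5
Step 2: insert 8 -> lo=[5] (size 1, max 5) hi=[8] (size 1, min 8) -> median=6.5
Step 3: insert 14 -> lo=[5, 8] (size 2, max 8) hi=[14] (size 1, min 14) -> median=8
Step 4: insert 17 -> lo=[5, 8] (size 2, max 8) hi=[14, 17] (size 2, min 14) -> median=11
Step 5: insert 11 -> lo=[5, 8, 11] (size 3, max 11) hi=[14, 17] (size 2, min 14) -> median=11
Step 6: insert 40 -> lo=[5, 8, 11] (size 3, max 11) hi=[14, 17, 40] (size 3, min 14) -> median=12.5
Step 7: insert 39 -> lo=[5, 8, 11, 14] (size 4, max 14) hi=[17, 39, 40] (size 3, min 17) -> median=14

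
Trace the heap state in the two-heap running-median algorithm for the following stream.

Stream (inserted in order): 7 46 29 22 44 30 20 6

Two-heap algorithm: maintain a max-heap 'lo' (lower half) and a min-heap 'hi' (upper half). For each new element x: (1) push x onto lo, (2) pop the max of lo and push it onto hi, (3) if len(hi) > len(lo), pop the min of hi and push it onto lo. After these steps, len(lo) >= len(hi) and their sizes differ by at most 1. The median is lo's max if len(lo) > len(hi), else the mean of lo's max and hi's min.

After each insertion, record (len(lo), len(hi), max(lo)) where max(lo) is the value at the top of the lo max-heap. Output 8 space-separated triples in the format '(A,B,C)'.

Step 1: insert 7 -> lo=[7] hi=[] -> (len(lo)=1, len(hi)=0, max(lo)=7)
Step 2: insert 46 -> lo=[7] hi=[46] -> (len(lo)=1, len(hi)=1, max(lo)=7)
Step 3: insert 29 -> lo=[7, 29] hi=[46] -> (len(lo)=2, len(hi)=1, max(lo)=29)
Step 4: insert 22 -> lo=[7, 22] hi=[29, 46] -> (len(lo)=2, len(hi)=2, max(lo)=22)
Step 5: insert 44 -> lo=[7, 22, 29] hi=[44, 46] -> (len(lo)=3, len(hi)=2, max(lo)=29)
Step 6: insert 30 -> lo=[7, 22, 29] hi=[30, 44, 46] -> (len(lo)=3, len(hi)=3, max(lo)=29)
Step 7: insert 20 -> lo=[7, 20, 22, 29] hi=[30, 44, 46] -> (len(lo)=4, len(hi)=3, max(lo)=29)
Step 8: insert 6 -> lo=[6, 7, 20, 22] hi=[29, 30, 44, 46] -> (len(lo)=4, len(hi)=4, max(lo)=22)

Answer: (1,0,7) (1,1,7) (2,1,29) (2,2,22) (3,2,29) (3,3,29) (4,3,29) (4,4,22)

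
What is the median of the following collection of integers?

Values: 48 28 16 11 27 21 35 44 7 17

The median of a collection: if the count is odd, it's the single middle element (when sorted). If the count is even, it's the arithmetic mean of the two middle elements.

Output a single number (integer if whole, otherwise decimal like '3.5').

Answer: 24

Derivation:
Step 1: insert 48 -> lo=[48] (size 1, max 48) hi=[] (size 0) -> median=48
Step 2: insert 28 -> lo=[28] (size 1, max 28) hi=[48] (size 1, min 48) -> median=38
Step 3: insert 16 -> lo=[16, 28] (size 2, max 28) hi=[48] (size 1, min 48) -> median=28
Step 4: insert 11 -> lo=[11, 16] (size 2, max 16) hi=[28, 48] (size 2, min 28) -> median=22
Step 5: insert 27 -> lo=[11, 16, 27] (size 3, max 27) hi=[28, 48] (size 2, min 28) -> median=27
Step 6: insert 21 -> lo=[11, 16, 21] (size 3, max 21) hi=[27, 28, 48] (size 3, min 27) -> median=24
Step 7: insert 35 -> lo=[11, 16, 21, 27] (size 4, max 27) hi=[28, 35, 48] (size 3, min 28) -> median=27
Step 8: insert 44 -> lo=[11, 16, 21, 27] (size 4, max 27) hi=[28, 35, 44, 48] (size 4, min 28) -> median=27.5
Step 9: insert 7 -> lo=[7, 11, 16, 21, 27] (size 5, max 27) hi=[28, 35, 44, 48] (size 4, min 28) -> median=27
Step 10: insert 17 -> lo=[7, 11, 16, 17, 21] (size 5, max 21) hi=[27, 28, 35, 44, 48] (size 5, min 27) -> median=24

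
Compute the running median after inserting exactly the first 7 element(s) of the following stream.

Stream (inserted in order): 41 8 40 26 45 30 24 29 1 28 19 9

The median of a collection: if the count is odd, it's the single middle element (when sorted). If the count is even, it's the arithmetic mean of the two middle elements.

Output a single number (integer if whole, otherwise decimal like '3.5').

Answer: 30

Derivation:
Step 1: insert 41 -> lo=[41] (size 1, max 41) hi=[] (size 0) -> median=41
Step 2: insert 8 -> lo=[8] (size 1, max 8) hi=[41] (size 1, min 41) -> median=24.5
Step 3: insert 40 -> lo=[8, 40] (size 2, max 40) hi=[41] (size 1, min 41) -> median=40
Step 4: insert 26 -> lo=[8, 26] (size 2, max 26) hi=[40, 41] (size 2, min 40) -> median=33
Step 5: insert 45 -> lo=[8, 26, 40] (size 3, max 40) hi=[41, 45] (size 2, min 41) -> median=40
Step 6: insert 30 -> lo=[8, 26, 30] (size 3, max 30) hi=[40, 41, 45] (size 3, min 40) -> median=35
Step 7: insert 24 -> lo=[8, 24, 26, 30] (size 4, max 30) hi=[40, 41, 45] (size 3, min 40) -> median=30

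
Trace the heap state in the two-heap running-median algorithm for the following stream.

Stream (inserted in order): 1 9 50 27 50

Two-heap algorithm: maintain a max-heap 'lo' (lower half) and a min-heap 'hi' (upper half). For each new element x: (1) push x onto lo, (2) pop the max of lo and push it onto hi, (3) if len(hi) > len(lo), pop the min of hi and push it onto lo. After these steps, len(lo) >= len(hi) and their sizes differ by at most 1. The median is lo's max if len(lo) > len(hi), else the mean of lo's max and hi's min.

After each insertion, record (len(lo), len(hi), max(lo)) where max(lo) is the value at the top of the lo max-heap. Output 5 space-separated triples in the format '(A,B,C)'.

Step 1: insert 1 -> lo=[1] hi=[] -> (len(lo)=1, len(hi)=0, max(lo)=1)
Step 2: insert 9 -> lo=[1] hi=[9] -> (len(lo)=1, len(hi)=1, max(lo)=1)
Step 3: insert 50 -> lo=[1, 9] hi=[50] -> (len(lo)=2, len(hi)=1, max(lo)=9)
Step 4: insert 27 -> lo=[1, 9] hi=[27, 50] -> (len(lo)=2, len(hi)=2, max(lo)=9)
Step 5: insert 50 -> lo=[1, 9, 27] hi=[50, 50] -> (len(lo)=3, len(hi)=2, max(lo)=27)

Answer: (1,0,1) (1,1,1) (2,1,9) (2,2,9) (3,2,27)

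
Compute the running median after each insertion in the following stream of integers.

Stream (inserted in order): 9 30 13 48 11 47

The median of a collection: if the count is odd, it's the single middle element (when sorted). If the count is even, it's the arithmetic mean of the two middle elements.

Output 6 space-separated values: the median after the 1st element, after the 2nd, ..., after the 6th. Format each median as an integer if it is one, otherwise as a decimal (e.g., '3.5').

Answer: 9 19.5 13 21.5 13 21.5

Derivation:
Step 1: insert 9 -> lo=[9] (size 1, max 9) hi=[] (size 0) -> median=9
Step 2: insert 30 -> lo=[9] (size 1, max 9) hi=[30] (size 1, min 30) -> median=19.5
Step 3: insert 13 -> lo=[9, 13] (size 2, max 13) hi=[30] (size 1, min 30) -> median=13
Step 4: insert 48 -> lo=[9, 13] (size 2, max 13) hi=[30, 48] (size 2, min 30) -> median=21.5
Step 5: insert 11 -> lo=[9, 11, 13] (size 3, max 13) hi=[30, 48] (size 2, min 30) -> median=13
Step 6: insert 47 -> lo=[9, 11, 13] (size 3, max 13) hi=[30, 47, 48] (size 3, min 30) -> median=21.5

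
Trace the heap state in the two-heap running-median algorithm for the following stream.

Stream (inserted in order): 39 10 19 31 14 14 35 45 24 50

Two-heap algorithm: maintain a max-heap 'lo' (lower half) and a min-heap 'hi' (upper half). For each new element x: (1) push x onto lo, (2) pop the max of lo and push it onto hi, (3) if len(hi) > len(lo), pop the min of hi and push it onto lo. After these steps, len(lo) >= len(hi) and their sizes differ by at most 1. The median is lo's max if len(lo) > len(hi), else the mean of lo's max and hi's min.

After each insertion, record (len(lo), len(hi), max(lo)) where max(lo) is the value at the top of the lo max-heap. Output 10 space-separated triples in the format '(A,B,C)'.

Answer: (1,0,39) (1,1,10) (2,1,19) (2,2,19) (3,2,19) (3,3,14) (4,3,19) (4,4,19) (5,4,24) (5,5,24)

Derivation:
Step 1: insert 39 -> lo=[39] hi=[] -> (len(lo)=1, len(hi)=0, max(lo)=39)
Step 2: insert 10 -> lo=[10] hi=[39] -> (len(lo)=1, len(hi)=1, max(lo)=10)
Step 3: insert 19 -> lo=[10, 19] hi=[39] -> (len(lo)=2, len(hi)=1, max(lo)=19)
Step 4: insert 31 -> lo=[10, 19] hi=[31, 39] -> (len(lo)=2, len(hi)=2, max(lo)=19)
Step 5: insert 14 -> lo=[10, 14, 19] hi=[31, 39] -> (len(lo)=3, len(hi)=2, max(lo)=19)
Step 6: insert 14 -> lo=[10, 14, 14] hi=[19, 31, 39] -> (len(lo)=3, len(hi)=3, max(lo)=14)
Step 7: insert 35 -> lo=[10, 14, 14, 19] hi=[31, 35, 39] -> (len(lo)=4, len(hi)=3, max(lo)=19)
Step 8: insert 45 -> lo=[10, 14, 14, 19] hi=[31, 35, 39, 45] -> (len(lo)=4, len(hi)=4, max(lo)=19)
Step 9: insert 24 -> lo=[10, 14, 14, 19, 24] hi=[31, 35, 39, 45] -> (len(lo)=5, len(hi)=4, max(lo)=24)
Step 10: insert 50 -> lo=[10, 14, 14, 19, 24] hi=[31, 35, 39, 45, 50] -> (len(lo)=5, len(hi)=5, max(lo)=24)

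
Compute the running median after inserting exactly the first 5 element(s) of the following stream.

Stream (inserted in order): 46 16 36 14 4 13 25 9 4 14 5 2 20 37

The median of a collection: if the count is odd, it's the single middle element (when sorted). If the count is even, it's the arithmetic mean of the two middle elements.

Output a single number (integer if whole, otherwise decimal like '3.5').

Answer: 16

Derivation:
Step 1: insert 46 -> lo=[46] (size 1, max 46) hi=[] (size 0) -> median=46
Step 2: insert 16 -> lo=[16] (size 1, max 16) hi=[46] (size 1, min 46) -> median=31
Step 3: insert 36 -> lo=[16, 36] (size 2, max 36) hi=[46] (size 1, min 46) -> median=36
Step 4: insert 14 -> lo=[14, 16] (size 2, max 16) hi=[36, 46] (size 2, min 36) -> median=26
Step 5: insert 4 -> lo=[4, 14, 16] (size 3, max 16) hi=[36, 46] (size 2, min 36) -> median=16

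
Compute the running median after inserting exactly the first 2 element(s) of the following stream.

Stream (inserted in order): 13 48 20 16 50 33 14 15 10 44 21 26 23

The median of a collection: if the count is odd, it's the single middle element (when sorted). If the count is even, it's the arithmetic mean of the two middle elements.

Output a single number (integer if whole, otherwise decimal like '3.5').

Answer: 30.5

Derivation:
Step 1: insert 13 -> lo=[13] (size 1, max 13) hi=[] (size 0) -> median=13
Step 2: insert 48 -> lo=[13] (size 1, max 13) hi=[48] (size 1, min 48) -> median=30.5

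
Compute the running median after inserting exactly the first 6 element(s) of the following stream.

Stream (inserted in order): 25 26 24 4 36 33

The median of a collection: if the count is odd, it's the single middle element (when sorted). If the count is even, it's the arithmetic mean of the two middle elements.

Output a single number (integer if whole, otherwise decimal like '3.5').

Answer: 25.5

Derivation:
Step 1: insert 25 -> lo=[25] (size 1, max 25) hi=[] (size 0) -> median=25
Step 2: insert 26 -> lo=[25] (size 1, max 25) hi=[26] (size 1, min 26) -> median=25.5
Step 3: insert 24 -> lo=[24, 25] (size 2, max 25) hi=[26] (size 1, min 26) -> median=25
Step 4: insert 4 -> lo=[4, 24] (size 2, max 24) hi=[25, 26] (size 2, min 25) -> median=24.5
Step 5: insert 36 -> lo=[4, 24, 25] (size 3, max 25) hi=[26, 36] (size 2, min 26) -> median=25
Step 6: insert 33 -> lo=[4, 24, 25] (size 3, max 25) hi=[26, 33, 36] (size 3, min 26) -> median=25.5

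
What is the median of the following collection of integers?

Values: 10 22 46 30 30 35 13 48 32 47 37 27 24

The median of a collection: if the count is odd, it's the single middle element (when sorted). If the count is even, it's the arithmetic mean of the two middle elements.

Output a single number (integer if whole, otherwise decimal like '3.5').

Answer: 30

Derivation:
Step 1: insert 10 -> lo=[10] (size 1, max 10) hi=[] (size 0) -> median=10
Step 2: insert 22 -> lo=[10] (size 1, max 10) hi=[22] (size 1, min 22) -> median=16
Step 3: insert 46 -> lo=[10, 22] (size 2, max 22) hi=[46] (size 1, min 46) -> median=22
Step 4: insert 30 -> lo=[10, 22] (size 2, max 22) hi=[30, 46] (size 2, min 30) -> median=26
Step 5: insert 30 -> lo=[10, 22, 30] (size 3, max 30) hi=[30, 46] (size 2, min 30) -> median=30
Step 6: insert 35 -> lo=[10, 22, 30] (size 3, max 30) hi=[30, 35, 46] (size 3, min 30) -> median=30
Step 7: insert 13 -> lo=[10, 13, 22, 30] (size 4, max 30) hi=[30, 35, 46] (size 3, min 30) -> median=30
Step 8: insert 48 -> lo=[10, 13, 22, 30] (size 4, max 30) hi=[30, 35, 46, 48] (size 4, min 30) -> median=30
Step 9: insert 32 -> lo=[10, 13, 22, 30, 30] (size 5, max 30) hi=[32, 35, 46, 48] (size 4, min 32) -> median=30
Step 10: insert 47 -> lo=[10, 13, 22, 30, 30] (size 5, max 30) hi=[32, 35, 46, 47, 48] (size 5, min 32) -> median=31
Step 11: insert 37 -> lo=[10, 13, 22, 30, 30, 32] (size 6, max 32) hi=[35, 37, 46, 47, 48] (size 5, min 35) -> median=32
Step 12: insert 27 -> lo=[10, 13, 22, 27, 30, 30] (size 6, max 30) hi=[32, 35, 37, 46, 47, 48] (size 6, min 32) -> median=31
Step 13: insert 24 -> lo=[10, 13, 22, 24, 27, 30, 30] (size 7, max 30) hi=[32, 35, 37, 46, 47, 48] (size 6, min 32) -> median=30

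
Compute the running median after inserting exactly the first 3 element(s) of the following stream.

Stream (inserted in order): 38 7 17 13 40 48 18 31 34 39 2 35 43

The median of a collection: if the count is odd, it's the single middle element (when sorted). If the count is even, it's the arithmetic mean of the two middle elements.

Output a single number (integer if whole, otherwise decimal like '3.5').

Answer: 17

Derivation:
Step 1: insert 38 -> lo=[38] (size 1, max 38) hi=[] (size 0) -> median=38
Step 2: insert 7 -> lo=[7] (size 1, max 7) hi=[38] (size 1, min 38) -> median=22.5
Step 3: insert 17 -> lo=[7, 17] (size 2, max 17) hi=[38] (size 1, min 38) -> median=17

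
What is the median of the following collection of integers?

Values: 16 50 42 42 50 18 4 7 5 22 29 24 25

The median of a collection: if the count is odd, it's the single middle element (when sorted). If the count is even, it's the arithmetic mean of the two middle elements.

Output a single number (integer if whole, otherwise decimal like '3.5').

Step 1: insert 16 -> lo=[16] (size 1, max 16) hi=[] (size 0) -> median=16
Step 2: insert 50 -> lo=[16] (size 1, max 16) hi=[50] (size 1, min 50) -> median=33
Step 3: insert 42 -> lo=[16, 42] (size 2, max 42) hi=[50] (size 1, min 50) -> median=42
Step 4: insert 42 -> lo=[16, 42] (size 2, max 42) hi=[42, 50] (size 2, min 42) -> median=42
Step 5: insert 50 -> lo=[16, 42, 42] (size 3, max 42) hi=[50, 50] (size 2, min 50) -> median=42
Step 6: insert 18 -> lo=[16, 18, 42] (size 3, max 42) hi=[42, 50, 50] (size 3, min 42) -> median=42
Step 7: insert 4 -> lo=[4, 16, 18, 42] (size 4, max 42) hi=[42, 50, 50] (size 3, min 42) -> median=42
Step 8: insert 7 -> lo=[4, 7, 16, 18] (size 4, max 18) hi=[42, 42, 50, 50] (size 4, min 42) -> median=30
Step 9: insert 5 -> lo=[4, 5, 7, 16, 18] (size 5, max 18) hi=[42, 42, 50, 50] (size 4, min 42) -> median=18
Step 10: insert 22 -> lo=[4, 5, 7, 16, 18] (size 5, max 18) hi=[22, 42, 42, 50, 50] (size 5, min 22) -> median=20
Step 11: insert 29 -> lo=[4, 5, 7, 16, 18, 22] (size 6, max 22) hi=[29, 42, 42, 50, 50] (size 5, min 29) -> median=22
Step 12: insert 24 -> lo=[4, 5, 7, 16, 18, 22] (size 6, max 22) hi=[24, 29, 42, 42, 50, 50] (size 6, min 24) -> median=23
Step 13: insert 25 -> lo=[4, 5, 7, 16, 18, 22, 24] (size 7, max 24) hi=[25, 29, 42, 42, 50, 50] (size 6, min 25) -> median=24

Answer: 24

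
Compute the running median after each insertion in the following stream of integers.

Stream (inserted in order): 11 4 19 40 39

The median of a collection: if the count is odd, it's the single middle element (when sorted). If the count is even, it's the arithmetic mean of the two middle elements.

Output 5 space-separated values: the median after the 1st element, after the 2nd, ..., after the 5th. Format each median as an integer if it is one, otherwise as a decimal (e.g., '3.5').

Step 1: insert 11 -> lo=[11] (size 1, max 11) hi=[] (size 0) -> median=11
Step 2: insert 4 -> lo=[4] (size 1, max 4) hi=[11] (size 1, min 11) -> median=7.5
Step 3: insert 19 -> lo=[4, 11] (size 2, max 11) hi=[19] (size 1, min 19) -> median=11
Step 4: insert 40 -> lo=[4, 11] (size 2, max 11) hi=[19, 40] (size 2, min 19) -> median=15
Step 5: insert 39 -> lo=[4, 11, 19] (size 3, max 19) hi=[39, 40] (size 2, min 39) -> median=19

Answer: 11 7.5 11 15 19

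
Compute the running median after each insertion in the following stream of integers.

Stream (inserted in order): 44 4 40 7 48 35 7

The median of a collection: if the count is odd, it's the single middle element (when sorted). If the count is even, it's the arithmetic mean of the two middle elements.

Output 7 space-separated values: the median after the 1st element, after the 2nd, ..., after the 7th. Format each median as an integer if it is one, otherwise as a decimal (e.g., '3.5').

Step 1: insert 44 -> lo=[44] (size 1, max 44) hi=[] (size 0) -> median=44
Step 2: insert 4 -> lo=[4] (size 1, max 4) hi=[44] (size 1, min 44) -> median=24
Step 3: insert 40 -> lo=[4, 40] (size 2, max 40) hi=[44] (size 1, min 44) -> median=40
Step 4: insert 7 -> lo=[4, 7] (size 2, max 7) hi=[40, 44] (size 2, min 40) -> median=23.5
Step 5: insert 48 -> lo=[4, 7, 40] (size 3, max 40) hi=[44, 48] (size 2, min 44) -> median=40
Step 6: insert 35 -> lo=[4, 7, 35] (size 3, max 35) hi=[40, 44, 48] (size 3, min 40) -> median=37.5
Step 7: insert 7 -> lo=[4, 7, 7, 35] (size 4, max 35) hi=[40, 44, 48] (size 3, min 40) -> median=35

Answer: 44 24 40 23.5 40 37.5 35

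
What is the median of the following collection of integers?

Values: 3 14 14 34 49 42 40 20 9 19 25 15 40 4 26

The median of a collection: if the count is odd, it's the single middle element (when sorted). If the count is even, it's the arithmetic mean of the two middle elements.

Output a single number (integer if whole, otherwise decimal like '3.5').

Step 1: insert 3 -> lo=[3] (size 1, max 3) hi=[] (size 0) -> median=3
Step 2: insert 14 -> lo=[3] (size 1, max 3) hi=[14] (size 1, min 14) -> median=8.5
Step 3: insert 14 -> lo=[3, 14] (size 2, max 14) hi=[14] (size 1, min 14) -> median=14
Step 4: insert 34 -> lo=[3, 14] (size 2, max 14) hi=[14, 34] (size 2, min 14) -> median=14
Step 5: insert 49 -> lo=[3, 14, 14] (size 3, max 14) hi=[34, 49] (size 2, min 34) -> median=14
Step 6: insert 42 -> lo=[3, 14, 14] (size 3, max 14) hi=[34, 42, 49] (size 3, min 34) -> median=24
Step 7: insert 40 -> lo=[3, 14, 14, 34] (size 4, max 34) hi=[40, 42, 49] (size 3, min 40) -> median=34
Step 8: insert 20 -> lo=[3, 14, 14, 20] (size 4, max 20) hi=[34, 40, 42, 49] (size 4, min 34) -> median=27
Step 9: insert 9 -> lo=[3, 9, 14, 14, 20] (size 5, max 20) hi=[34, 40, 42, 49] (size 4, min 34) -> median=20
Step 10: insert 19 -> lo=[3, 9, 14, 14, 19] (size 5, max 19) hi=[20, 34, 40, 42, 49] (size 5, min 20) -> median=19.5
Step 11: insert 25 -> lo=[3, 9, 14, 14, 19, 20] (size 6, max 20) hi=[25, 34, 40, 42, 49] (size 5, min 25) -> median=20
Step 12: insert 15 -> lo=[3, 9, 14, 14, 15, 19] (size 6, max 19) hi=[20, 25, 34, 40, 42, 49] (size 6, min 20) -> median=19.5
Step 13: insert 40 -> lo=[3, 9, 14, 14, 15, 19, 20] (size 7, max 20) hi=[25, 34, 40, 40, 42, 49] (size 6, min 25) -> median=20
Step 14: insert 4 -> lo=[3, 4, 9, 14, 14, 15, 19] (size 7, max 19) hi=[20, 25, 34, 40, 40, 42, 49] (size 7, min 20) -> median=19.5
Step 15: insert 26 -> lo=[3, 4, 9, 14, 14, 15, 19, 20] (size 8, max 20) hi=[25, 26, 34, 40, 40, 42, 49] (size 7, min 25) -> median=20

Answer: 20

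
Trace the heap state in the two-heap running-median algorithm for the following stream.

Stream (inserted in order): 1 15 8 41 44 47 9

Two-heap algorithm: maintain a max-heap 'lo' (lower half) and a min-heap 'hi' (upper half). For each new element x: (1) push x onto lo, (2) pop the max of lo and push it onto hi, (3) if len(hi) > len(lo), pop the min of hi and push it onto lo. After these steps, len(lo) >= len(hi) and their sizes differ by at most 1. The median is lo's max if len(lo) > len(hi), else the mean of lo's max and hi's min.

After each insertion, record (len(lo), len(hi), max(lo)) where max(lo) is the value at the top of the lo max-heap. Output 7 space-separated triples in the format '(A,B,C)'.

Step 1: insert 1 -> lo=[1] hi=[] -> (len(lo)=1, len(hi)=0, max(lo)=1)
Step 2: insert 15 -> lo=[1] hi=[15] -> (len(lo)=1, len(hi)=1, max(lo)=1)
Step 3: insert 8 -> lo=[1, 8] hi=[15] -> (len(lo)=2, len(hi)=1, max(lo)=8)
Step 4: insert 41 -> lo=[1, 8] hi=[15, 41] -> (len(lo)=2, len(hi)=2, max(lo)=8)
Step 5: insert 44 -> lo=[1, 8, 15] hi=[41, 44] -> (len(lo)=3, len(hi)=2, max(lo)=15)
Step 6: insert 47 -> lo=[1, 8, 15] hi=[41, 44, 47] -> (len(lo)=3, len(hi)=3, max(lo)=15)
Step 7: insert 9 -> lo=[1, 8, 9, 15] hi=[41, 44, 47] -> (len(lo)=4, len(hi)=3, max(lo)=15)

Answer: (1,0,1) (1,1,1) (2,1,8) (2,2,8) (3,2,15) (3,3,15) (4,3,15)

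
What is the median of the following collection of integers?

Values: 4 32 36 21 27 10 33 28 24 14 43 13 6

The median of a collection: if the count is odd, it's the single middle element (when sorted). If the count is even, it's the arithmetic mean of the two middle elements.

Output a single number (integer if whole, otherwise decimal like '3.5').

Answer: 24

Derivation:
Step 1: insert 4 -> lo=[4] (size 1, max 4) hi=[] (size 0) -> median=4
Step 2: insert 32 -> lo=[4] (size 1, max 4) hi=[32] (size 1, min 32) -> median=18
Step 3: insert 36 -> lo=[4, 32] (size 2, max 32) hi=[36] (size 1, min 36) -> median=32
Step 4: insert 21 -> lo=[4, 21] (size 2, max 21) hi=[32, 36] (size 2, min 32) -> median=26.5
Step 5: insert 27 -> lo=[4, 21, 27] (size 3, max 27) hi=[32, 36] (size 2, min 32) -> median=27
Step 6: insert 10 -> lo=[4, 10, 21] (size 3, max 21) hi=[27, 32, 36] (size 3, min 27) -> median=24
Step 7: insert 33 -> lo=[4, 10, 21, 27] (size 4, max 27) hi=[32, 33, 36] (size 3, min 32) -> median=27
Step 8: insert 28 -> lo=[4, 10, 21, 27] (size 4, max 27) hi=[28, 32, 33, 36] (size 4, min 28) -> median=27.5
Step 9: insert 24 -> lo=[4, 10, 21, 24, 27] (size 5, max 27) hi=[28, 32, 33, 36] (size 4, min 28) -> median=27
Step 10: insert 14 -> lo=[4, 10, 14, 21, 24] (size 5, max 24) hi=[27, 28, 32, 33, 36] (size 5, min 27) -> median=25.5
Step 11: insert 43 -> lo=[4, 10, 14, 21, 24, 27] (size 6, max 27) hi=[28, 32, 33, 36, 43] (size 5, min 28) -> median=27
Step 12: insert 13 -> lo=[4, 10, 13, 14, 21, 24] (size 6, max 24) hi=[27, 28, 32, 33, 36, 43] (size 6, min 27) -> median=25.5
Step 13: insert 6 -> lo=[4, 6, 10, 13, 14, 21, 24] (size 7, max 24) hi=[27, 28, 32, 33, 36, 43] (size 6, min 27) -> median=24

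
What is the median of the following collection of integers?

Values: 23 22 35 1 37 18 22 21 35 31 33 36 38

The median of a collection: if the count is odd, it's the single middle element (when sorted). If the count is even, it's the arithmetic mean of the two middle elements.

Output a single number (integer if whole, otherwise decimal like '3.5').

Step 1: insert 23 -> lo=[23] (size 1, max 23) hi=[] (size 0) -> median=23
Step 2: insert 22 -> lo=[22] (size 1, max 22) hi=[23] (size 1, min 23) -> median=22.5
Step 3: insert 35 -> lo=[22, 23] (size 2, max 23) hi=[35] (size 1, min 35) -> median=23
Step 4: insert 1 -> lo=[1, 22] (size 2, max 22) hi=[23, 35] (size 2, min 23) -> median=22.5
Step 5: insert 37 -> lo=[1, 22, 23] (size 3, max 23) hi=[35, 37] (size 2, min 35) -> median=23
Step 6: insert 18 -> lo=[1, 18, 22] (size 3, max 22) hi=[23, 35, 37] (size 3, min 23) -> median=22.5
Step 7: insert 22 -> lo=[1, 18, 22, 22] (size 4, max 22) hi=[23, 35, 37] (size 3, min 23) -> median=22
Step 8: insert 21 -> lo=[1, 18, 21, 22] (size 4, max 22) hi=[22, 23, 35, 37] (size 4, min 22) -> median=22
Step 9: insert 35 -> lo=[1, 18, 21, 22, 22] (size 5, max 22) hi=[23, 35, 35, 37] (size 4, min 23) -> median=22
Step 10: insert 31 -> lo=[1, 18, 21, 22, 22] (size 5, max 22) hi=[23, 31, 35, 35, 37] (size 5, min 23) -> median=22.5
Step 11: insert 33 -> lo=[1, 18, 21, 22, 22, 23] (size 6, max 23) hi=[31, 33, 35, 35, 37] (size 5, min 31) -> median=23
Step 12: insert 36 -> lo=[1, 18, 21, 22, 22, 23] (size 6, max 23) hi=[31, 33, 35, 35, 36, 37] (size 6, min 31) -> median=27
Step 13: insert 38 -> lo=[1, 18, 21, 22, 22, 23, 31] (size 7, max 31) hi=[33, 35, 35, 36, 37, 38] (size 6, min 33) -> median=31

Answer: 31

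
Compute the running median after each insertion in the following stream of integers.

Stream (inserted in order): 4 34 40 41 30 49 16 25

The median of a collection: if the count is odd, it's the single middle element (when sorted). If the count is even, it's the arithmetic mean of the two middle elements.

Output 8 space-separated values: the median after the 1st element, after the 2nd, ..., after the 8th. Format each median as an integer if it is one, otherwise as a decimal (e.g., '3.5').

Answer: 4 19 34 37 34 37 34 32

Derivation:
Step 1: insert 4 -> lo=[4] (size 1, max 4) hi=[] (size 0) -> median=4
Step 2: insert 34 -> lo=[4] (size 1, max 4) hi=[34] (size 1, min 34) -> median=19
Step 3: insert 40 -> lo=[4, 34] (size 2, max 34) hi=[40] (size 1, min 40) -> median=34
Step 4: insert 41 -> lo=[4, 34] (size 2, max 34) hi=[40, 41] (size 2, min 40) -> median=37
Step 5: insert 30 -> lo=[4, 30, 34] (size 3, max 34) hi=[40, 41] (size 2, min 40) -> median=34
Step 6: insert 49 -> lo=[4, 30, 34] (size 3, max 34) hi=[40, 41, 49] (size 3, min 40) -> median=37
Step 7: insert 16 -> lo=[4, 16, 30, 34] (size 4, max 34) hi=[40, 41, 49] (size 3, min 40) -> median=34
Step 8: insert 25 -> lo=[4, 16, 25, 30] (size 4, max 30) hi=[34, 40, 41, 49] (size 4, min 34) -> median=32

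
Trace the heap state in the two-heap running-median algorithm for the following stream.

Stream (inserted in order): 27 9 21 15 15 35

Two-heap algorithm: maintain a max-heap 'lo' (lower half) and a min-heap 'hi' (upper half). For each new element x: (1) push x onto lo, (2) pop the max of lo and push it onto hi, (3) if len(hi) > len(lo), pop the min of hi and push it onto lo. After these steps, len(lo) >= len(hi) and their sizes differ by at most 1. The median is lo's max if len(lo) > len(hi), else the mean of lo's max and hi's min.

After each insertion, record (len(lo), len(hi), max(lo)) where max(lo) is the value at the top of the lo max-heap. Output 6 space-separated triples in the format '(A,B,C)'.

Step 1: insert 27 -> lo=[27] hi=[] -> (len(lo)=1, len(hi)=0, max(lo)=27)
Step 2: insert 9 -> lo=[9] hi=[27] -> (len(lo)=1, len(hi)=1, max(lo)=9)
Step 3: insert 21 -> lo=[9, 21] hi=[27] -> (len(lo)=2, len(hi)=1, max(lo)=21)
Step 4: insert 15 -> lo=[9, 15] hi=[21, 27] -> (len(lo)=2, len(hi)=2, max(lo)=15)
Step 5: insert 15 -> lo=[9, 15, 15] hi=[21, 27] -> (len(lo)=3, len(hi)=2, max(lo)=15)
Step 6: insert 35 -> lo=[9, 15, 15] hi=[21, 27, 35] -> (len(lo)=3, len(hi)=3, max(lo)=15)

Answer: (1,0,27) (1,1,9) (2,1,21) (2,2,15) (3,2,15) (3,3,15)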